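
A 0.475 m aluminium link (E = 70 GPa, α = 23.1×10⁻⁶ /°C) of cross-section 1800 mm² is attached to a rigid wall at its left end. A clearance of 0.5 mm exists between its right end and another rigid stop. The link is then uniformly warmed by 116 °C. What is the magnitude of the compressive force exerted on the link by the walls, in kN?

If the wall were absent the link would grow by αΔT L = 23.1×10⁻⁶ × 116 × 475 = 1.273 mm.
After closing the 0.5 mm clearance, 1.273 − 0.5 = 0.7728 mm of expansion remains to be suppressed by the wall.
So σ = E(δ_free − g)/L = 70×10³ × 0.7728/475 = 113.9 MPa.
P = σA = 113.9 × 1800 = 205 kN.

P ≈ 205 kN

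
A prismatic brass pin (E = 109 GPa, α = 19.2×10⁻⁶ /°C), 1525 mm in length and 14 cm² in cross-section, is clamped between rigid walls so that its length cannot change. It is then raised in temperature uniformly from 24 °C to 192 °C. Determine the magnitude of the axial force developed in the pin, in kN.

P ≈ 492 kN (compressive)

The ends cannot move, so σ = EαΔT = 109×10³ × 19.2×10⁻⁶ × 168 = 351.6 MPa.
Axial force P = σA = 351.6 × 1400 = 492200 N = 492.2 kN, compressive.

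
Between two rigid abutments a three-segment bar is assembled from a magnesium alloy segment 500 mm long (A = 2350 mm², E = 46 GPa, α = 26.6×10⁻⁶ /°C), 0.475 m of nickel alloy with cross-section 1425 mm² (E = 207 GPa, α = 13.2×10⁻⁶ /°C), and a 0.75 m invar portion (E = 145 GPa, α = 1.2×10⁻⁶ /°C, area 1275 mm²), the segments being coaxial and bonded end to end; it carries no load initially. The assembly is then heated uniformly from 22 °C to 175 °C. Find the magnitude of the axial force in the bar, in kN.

With the walls removed the bar would change length by δ_free = Σ αᵢΔT Lᵢ = 26.6×10⁻⁶×153×500 + 13.2×10⁻⁶×153×475 + 1.2×10⁻⁶×153×750 = 3.132 mm.
The walls prevent any net length change, so an axial force P (same in every segment) develops. Compatibility: P · Σ Lᵢ/(AᵢEᵢ) = δ_free.
The series flexibility is Σ Lᵢ/(AᵢEᵢ) = 500/(2350×46×10³) + 475/(1425×207×10³) + 750/(1275×145×10³) = 1.029×10⁻⁵ mm/N.
So P = 3.132 / 1.029×10⁻⁵ = 304.3 kN, compressive.

P ≈ 304 kN (compressive)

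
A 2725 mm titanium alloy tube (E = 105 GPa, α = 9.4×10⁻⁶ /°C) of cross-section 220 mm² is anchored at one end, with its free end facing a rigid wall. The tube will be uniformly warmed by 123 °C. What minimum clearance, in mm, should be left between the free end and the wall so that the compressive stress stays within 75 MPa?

With no wall the tube would lengthen by αΔT L = 9.4×10⁻⁶ × 123 × 2725 = 3.151 mm.
At the allowable stress the elastic shortening the wall may impose is σL/E = 75 × 2725 / (105×10³) = 1.946 mm.
The gap must absorb the remainder: g_min = 3.151 − 1.946 = 1.204 mm.

g ≈ 1.2 mm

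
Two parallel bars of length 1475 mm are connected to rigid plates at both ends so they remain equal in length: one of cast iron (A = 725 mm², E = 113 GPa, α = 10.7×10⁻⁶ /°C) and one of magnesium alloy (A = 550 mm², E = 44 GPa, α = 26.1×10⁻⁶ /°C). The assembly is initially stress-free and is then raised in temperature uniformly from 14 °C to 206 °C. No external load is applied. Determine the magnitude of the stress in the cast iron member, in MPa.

Both members must finish at the same length. With the larger α, the magnesium alloy tends to over-expand; the plates restrain it, putting the magnesium alloy in compression and the cast iron in tension. With no external load the two internal forces are equal and opposite, magnitude P.
Compatibility of the two members (thermal + elastic change equal): (α₁ − α₂)ΔT = P·[1/(A₁E₁) + 1/(A₂E₂)].
|α₁ − α₂|·ΔT = 15.4×10⁻⁶ × 192 = 0.002957.
1/(A₁E₁) + 1/(A₂E₂) = 1/(725×113×10³) + 1/(550×44×10³) = 5.353×10⁻⁸ N⁻¹.
P = 0.002957 / 5.353×10⁻⁸ = 55240 N = 55.24 kN.
σ_{cast iron} = P/A₁ = 55240/725 = 76.19 MPa, tensile.

σ ≈ 76.2 MPa (tensile)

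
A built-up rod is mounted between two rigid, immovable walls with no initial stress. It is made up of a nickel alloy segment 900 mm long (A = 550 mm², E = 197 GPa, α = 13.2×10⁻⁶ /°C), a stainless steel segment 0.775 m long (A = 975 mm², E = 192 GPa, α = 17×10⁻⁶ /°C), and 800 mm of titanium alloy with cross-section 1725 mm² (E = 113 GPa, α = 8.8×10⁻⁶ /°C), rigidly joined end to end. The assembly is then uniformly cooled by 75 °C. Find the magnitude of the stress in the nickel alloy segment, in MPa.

With the walls removed the bar would change length by δ_free = Σ αᵢΔT Lᵢ = 13.2×10⁻⁶×75×900 + 17×10⁻⁶×75×775 + 8.8×10⁻⁶×75×800 = 2.407 mm.
The rigid supports impose zero overall length change; the single axial force P common to all segments must satisfy P Σ Lᵢ/(AᵢEᵢ) = δ_free.
Σ Lᵢ/(AᵢEᵢ) = 900/(550×197×10³) + 775/(975×192×10³) + 800/(1725×113×10³) = 1.655×10⁻⁵ mm/N.
P = 2.407 / 1.655×10⁻⁵ = 145400 N = 145.4 kN, tensile.
σ_{nickel alloy} = P / A = 145400 / 550 = 264.4 MPa.

σ ≈ 264 MPa (tensile)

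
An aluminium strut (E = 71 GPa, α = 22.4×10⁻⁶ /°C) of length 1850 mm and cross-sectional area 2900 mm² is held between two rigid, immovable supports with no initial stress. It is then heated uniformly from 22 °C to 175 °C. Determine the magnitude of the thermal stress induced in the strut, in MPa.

The supports are rigid, so the total axial strain is zero. The restrained thermal strain is ε = αΔT = 22.4×10⁻⁶ × 153 = 3427.2×10⁻⁶.
Hence σ = E·αΔT = 71×10³ × 3427.2×10⁻⁶ = 243.3 MPa, compressive.

σ ≈ 243 MPa (compressive)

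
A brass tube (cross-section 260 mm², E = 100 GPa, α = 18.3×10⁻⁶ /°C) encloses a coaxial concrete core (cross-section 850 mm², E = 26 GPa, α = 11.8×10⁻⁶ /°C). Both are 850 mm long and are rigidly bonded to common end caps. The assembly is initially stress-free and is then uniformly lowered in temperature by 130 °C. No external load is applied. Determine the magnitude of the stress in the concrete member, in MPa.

Both members must finish at the same length. With the larger α, the brass tends to over-contract; the plates restrain it, putting the brass in tension and the concrete in compression. With no external load the two internal forces are equal and opposite, magnitude P.
Compatibility of the two members (thermal + elastic change equal): (α₁ − α₂)ΔT = P·[1/(A₁E₁) + 1/(A₂E₂)].
|α₁ − α₂|·ΔT = 6.5×10⁻⁶ × 130 = 0.000845.
1/(A₁E₁) + 1/(A₂E₂) = 1/(260×100×10³) + 1/(850×26×10³) = 8.371×10⁻⁸ N⁻¹.
So P = 0.000845 / 8.371×10⁻⁸ = 10.09 kN.
σ_{concrete} = P/A₂ = 10090/850 = 11.88 MPa, compressive.

σ ≈ 11.9 MPa (compressive)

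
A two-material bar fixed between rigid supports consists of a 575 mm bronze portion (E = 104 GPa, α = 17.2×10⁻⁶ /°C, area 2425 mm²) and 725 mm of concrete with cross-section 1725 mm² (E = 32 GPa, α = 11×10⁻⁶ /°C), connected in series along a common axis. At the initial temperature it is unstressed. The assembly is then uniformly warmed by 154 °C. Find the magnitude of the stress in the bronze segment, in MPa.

σ ≈ 73.6 MPa (compressive)

If the supports were absent, the total length change would be Σ αᵢΔT Lᵢ = 17.2×10⁻⁶×154×575 + 11×10⁻⁶×154×725 = 2.751 mm.
The walls prevent any net length change, so an axial force P (same in every segment) develops. Compatibility: P · Σ Lᵢ/(AᵢEᵢ) = δ_free.
Σ Lᵢ/(AᵢEᵢ) = 575/(2425×104×10³) + 725/(1725×32×10³) = 1.541×10⁻⁵ mm/N.
Hence P = δ_free / Σ(L/AE) = 2.751/1.541×10⁻⁵ = 178.5 kN (compressive).
σ_{bronze} = P / A = 178500 / 2425 = 73.6 MPa.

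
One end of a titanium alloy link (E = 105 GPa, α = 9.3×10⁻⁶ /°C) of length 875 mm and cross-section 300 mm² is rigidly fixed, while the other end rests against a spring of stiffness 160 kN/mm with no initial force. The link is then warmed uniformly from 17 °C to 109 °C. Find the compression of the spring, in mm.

δ ≈ 0.138 mm

The unrestrained thermal change is αΔT L = 9.3×10⁻⁶ × 92 × 875 = 0.7487 mm.
With a force P in the spring, the elastic change of the link is PL/(AE) and that of the spring is P/k; compatibility requires their sum to equal δ_free.
P [ L/(AE) + 1/k ] = δ_free → P [ 875/(300×105×10³) + 1/(160×10³) ] = 0.7487.
P = 0.7487 / 3.403×10⁻⁵ = 22000 N.
Spring compression = P/k = 22000/(160×10³) = 0.1375 mm.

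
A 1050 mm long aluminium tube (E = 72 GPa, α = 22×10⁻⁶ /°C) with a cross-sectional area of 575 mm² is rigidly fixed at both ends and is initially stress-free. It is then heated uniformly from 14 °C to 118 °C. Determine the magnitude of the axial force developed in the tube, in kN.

The ends cannot move, so σ = EαΔT = 72×10³ × 22×10⁻⁶ × 104 = 164.7 MPa.
Then P = σA = 164.7 × 575 mm² = 94.72 kN, compressive.

P ≈ 94.7 kN (compressive)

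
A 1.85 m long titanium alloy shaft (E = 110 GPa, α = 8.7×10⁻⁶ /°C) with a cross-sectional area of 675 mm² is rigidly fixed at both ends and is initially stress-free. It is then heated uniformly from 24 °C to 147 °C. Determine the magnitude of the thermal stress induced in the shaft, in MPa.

σ ≈ 118 MPa (compressive)

With length fixed, the mechanical strain must cancel the thermal strain αΔT = 8.7×10⁻⁶ × 123 = 1070.1×10⁻⁶.
The stress required to suppress this strain is σ = Eε = 110×10³ × 1070.1×10⁻⁶ = 117.7 MPa, compressive since the shaft is trying to expand.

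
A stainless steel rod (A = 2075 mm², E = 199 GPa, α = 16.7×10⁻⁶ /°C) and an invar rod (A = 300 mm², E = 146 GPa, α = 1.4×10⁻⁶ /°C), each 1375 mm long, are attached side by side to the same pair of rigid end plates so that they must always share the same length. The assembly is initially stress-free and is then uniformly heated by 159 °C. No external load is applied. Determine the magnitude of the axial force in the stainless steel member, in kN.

The stainless steel has the larger α, so on heating it would change length more than the invar if both were free. The rigid plates force a common final length, so the stainless steel is put into compression and the invar into tension, with equal and opposite forces P (no external load).
Setting the final lengths equal and cancelling L: (α₁ − α₂)ΔT = P/(A₁E₁) + P/(A₂E₂).
|α₁ − α₂|·ΔT = 15.3×10⁻⁶ × 159 = 0.002433.
1/(A₁E₁) + 1/(A₂E₂) = 1/(2075×199×10³) + 1/(300×146×10³) = 2.525×10⁻⁸ N⁻¹.
So P = 0.002433 / 2.525×10⁻⁸ = 96.33 kN.

P ≈ 96.3 kN (compressive in the stainless steel)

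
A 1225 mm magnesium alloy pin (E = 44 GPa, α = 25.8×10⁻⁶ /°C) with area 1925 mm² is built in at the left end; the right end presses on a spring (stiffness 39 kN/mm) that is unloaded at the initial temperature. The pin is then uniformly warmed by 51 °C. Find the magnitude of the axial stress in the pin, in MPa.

The unrestrained thermal change is αΔT L = 25.8×10⁻⁶ × 51 × 1225 = 1.612 mm.
With a force P in the spring, the elastic change of the pin is PL/(AE) and that of the spring is P/k; compatibility requires their sum to equal δ_free.
So P = δ_free / [L/(AE) + 1/k] = 1.612 / [ 1225/(1925×44×10³) + 1/(39×10³) ].
P = 1.612 / 4.01×10⁻⁵ = 40190 N.
σ = P/A = 40190/1925 = 20.88 MPa.

σ ≈ 20.9 MPa (compressive)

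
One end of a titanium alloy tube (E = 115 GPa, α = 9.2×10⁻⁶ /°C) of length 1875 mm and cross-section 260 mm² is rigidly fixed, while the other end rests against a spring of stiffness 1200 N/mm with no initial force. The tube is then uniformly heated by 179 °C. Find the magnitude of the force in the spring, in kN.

P ≈ 3.45 kN

The unrestrained thermal change is αΔT L = 9.2×10⁻⁶ × 179 × 1875 = 3.088 mm.
Let P be the compressive force at the spring. The tube shortens elastically by PL/(AE) and the spring compresses by P/k; together these equal δ_free.
P [ L/(AE) + 1/k ] = δ_free → P [ 1875/(260×115×10³) + 1/(1200) ] = 3.088.
P = 3.088 / 0.000896 = 3446 N.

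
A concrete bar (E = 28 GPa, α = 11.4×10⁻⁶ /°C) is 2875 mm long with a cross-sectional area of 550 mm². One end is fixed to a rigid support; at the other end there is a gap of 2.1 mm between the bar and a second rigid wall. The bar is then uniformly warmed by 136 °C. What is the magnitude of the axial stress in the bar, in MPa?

Free thermal elongation = αΔT L = 11.4×10⁻⁶ × 136 × 2875 = 4.457 mm.
This exceeds the 2.1 mm gap, so the wall pushes back. The portion of expansion that must be recovered elastically is δ_free − gap = 4.457 − 2.1 = 2.357 mm.
Compatibility: PL/(AE) = 2.357 mm, so σ = P/A = E × (2.357/2875) = 22.96 MPa.

σ ≈ 23 MPa (compressive)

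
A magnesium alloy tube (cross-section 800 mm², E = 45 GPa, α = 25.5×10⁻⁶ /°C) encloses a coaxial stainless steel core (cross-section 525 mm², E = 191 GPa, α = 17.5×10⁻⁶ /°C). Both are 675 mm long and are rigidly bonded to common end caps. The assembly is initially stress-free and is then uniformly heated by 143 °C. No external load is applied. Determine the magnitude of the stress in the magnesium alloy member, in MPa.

Equilibrium of a rigid end plate with no external load gives equal and opposite internal forces ±P in the two members. Since α_{magnesium alloy} > α_{stainless steel}, heating drives the magnesium alloy into compression and the stainless steel into tension.
Setting the final lengths equal and cancelling L: (α₁ − α₂)ΔT = P/(A₁E₁) + P/(A₂E₂).
|α₁ − α₂|·ΔT = 8×10⁻⁶ × 143 = 0.001144.
1/(A₁E₁) + 1/(A₂E₂) = 1/(800×45×10³) + 1/(525×191×10³) = 3.775×10⁻⁸ N⁻¹.
So P = 0.001144 / 3.775×10⁻⁸ = 30.3 kN.
σ_{magnesium alloy} = P/A₁ = 30300/800 = 37.88 MPa, compressive.

σ ≈ 37.9 MPa (compressive)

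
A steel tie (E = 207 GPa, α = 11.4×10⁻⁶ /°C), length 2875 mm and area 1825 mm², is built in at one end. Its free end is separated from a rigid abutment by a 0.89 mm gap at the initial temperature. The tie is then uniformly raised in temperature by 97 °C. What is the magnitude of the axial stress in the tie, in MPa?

σ ≈ 165 MPa (compressive)

Free thermal elongation = αΔT L = 11.4×10⁻⁶ × 97 × 2875 = 3.179 mm.
The gap closes (δ_free > 0.89 mm) and the wall then resists a further 3.179 − 0.89 = 2.289 mm of expansion.
That suppressed elongation corresponds to σ = E·Δ/L = 207×10³ × 2.289/2875 = 164.8 MPa.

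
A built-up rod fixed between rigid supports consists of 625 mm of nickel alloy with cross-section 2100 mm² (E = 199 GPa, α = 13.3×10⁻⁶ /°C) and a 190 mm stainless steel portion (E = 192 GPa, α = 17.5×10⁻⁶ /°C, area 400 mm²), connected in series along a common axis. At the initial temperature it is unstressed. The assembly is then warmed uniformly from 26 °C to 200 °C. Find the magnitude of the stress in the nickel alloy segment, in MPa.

If the supports were absent, the total length change would be Σ αᵢΔT Lᵢ = 13.3×10⁻⁶×174×625 + 17.5×10⁻⁶×174×190 = 2.025 mm.
The walls prevent any net length change, so an axial force P (same in every segment) develops. Compatibility: P · Σ Lᵢ/(AᵢEᵢ) = δ_free.
Σ Lᵢ/(AᵢEᵢ) = 625/(2100×199×10³) + 190/(400×192×10³) = 3.97×10⁻⁶ mm/N.
So P = 2.025 / 3.97×10⁻⁶ = 510.1 kN, compressive.
σ_{nickel alloy} = P / A = 510100 / 2100 = 242.9 MPa.

σ ≈ 243 MPa (compressive)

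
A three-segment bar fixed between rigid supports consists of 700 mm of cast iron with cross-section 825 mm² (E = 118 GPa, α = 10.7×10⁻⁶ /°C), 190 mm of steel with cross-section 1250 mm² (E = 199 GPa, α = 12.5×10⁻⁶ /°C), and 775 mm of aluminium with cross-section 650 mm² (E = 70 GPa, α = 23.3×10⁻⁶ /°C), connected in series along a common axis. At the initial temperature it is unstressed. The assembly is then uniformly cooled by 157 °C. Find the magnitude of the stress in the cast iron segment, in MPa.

Free thermal contraction of the whole bar: Σ αᵢΔT Lᵢ = 10.7×10⁻⁶×157×700 + 12.5×10⁻⁶×157×190 + 23.3×10⁻⁶×157×775 = 4.384 mm.
The walls prevent any net length change, so an axial force P (same in every segment) develops. Compatibility: P · Σ Lᵢ/(AᵢEᵢ) = δ_free.
Σ Lᵢ/(AᵢEᵢ) = 700/(825×118×10³) + 190/(1250×199×10³) + 775/(650×70×10³) = 2.499×10⁻⁵ mm/N.
So P = 4.384 / 2.499×10⁻⁵ = 175.4 kN, tensile.
σ_{cast iron} = P / A = 175400 / 825 = 212.7 MPa.

σ ≈ 213 MPa (tensile)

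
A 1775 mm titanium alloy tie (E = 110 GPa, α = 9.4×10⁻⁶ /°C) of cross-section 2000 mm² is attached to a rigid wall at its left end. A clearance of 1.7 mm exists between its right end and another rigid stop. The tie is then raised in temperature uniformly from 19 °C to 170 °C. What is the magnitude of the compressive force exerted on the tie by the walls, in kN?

Unrestrained expansion: δ_free = αΔT L = 9.4×10⁻⁶ × 151 × 1775 = 2.519 mm.
This exceeds the 1.7 mm gap, so the wall pushes back. The portion of expansion that must be recovered elastically is δ_free − gap = 2.519 − 1.7 = 0.8194 mm.
Compatibility: PL/(AE) = 0.8194 mm, so σ = P/A = E × (0.8194/1775) = 50.78 MPa.
Force on the wall = σA = 50.78 × 2000 mm² = 101.6 kN.

P ≈ 102 kN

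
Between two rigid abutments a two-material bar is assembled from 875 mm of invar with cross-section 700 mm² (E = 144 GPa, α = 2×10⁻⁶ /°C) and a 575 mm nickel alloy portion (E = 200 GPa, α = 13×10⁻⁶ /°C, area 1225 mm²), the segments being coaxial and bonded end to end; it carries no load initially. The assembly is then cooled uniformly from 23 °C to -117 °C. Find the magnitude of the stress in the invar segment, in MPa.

σ ≈ 167 MPa (tensile)

With the walls removed the bar would change length by δ_free = Σ αᵢΔT Lᵢ = 2×10⁻⁶×140×875 + 13×10⁻⁶×140×575 = 1.291 mm.
Since the ends are fixed, an axial force P builds up, equal in every segment, with P · Σ Lᵢ/(AᵢEᵢ) = δ_free.
Σ Lᵢ/(AᵢEᵢ) = 875/(700×144×10³) + 575/(1225×200×10³) = 1.103×10⁻⁵ mm/N.
So P = 1.291 / 1.103×10⁻⁵ = 117.1 kN, tensile.
σ_{invar} = P / A = 117100 / 700 = 167.3 MPa.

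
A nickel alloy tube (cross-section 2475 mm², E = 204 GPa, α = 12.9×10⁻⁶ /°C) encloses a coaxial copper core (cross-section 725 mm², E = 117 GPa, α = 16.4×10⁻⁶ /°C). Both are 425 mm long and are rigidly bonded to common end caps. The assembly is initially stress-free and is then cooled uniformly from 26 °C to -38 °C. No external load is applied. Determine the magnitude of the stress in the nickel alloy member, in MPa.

The copper has the larger α, so on cooling it would change length more than the nickel alloy if both were free. The rigid plates force a common final length, so the copper is put into tension and the nickel alloy into compression, with equal and opposite forces P (no external load).
Setting the final lengths equal and cancelling L: (α₁ − α₂)ΔT = P/(A₁E₁) + P/(A₂E₂).
|α₁ − α₂|·ΔT = 3.5×10⁻⁶ × 64 = 0.000224.
1/(A₁E₁) + 1/(A₂E₂) = 1/(2475×204×10³) + 1/(725×117×10³) = 1.377×10⁻⁸ N⁻¹.
P = 0.000224 / 1.377×10⁻⁸ = 16270 N = 16.27 kN.
σ_{nickel alloy} = P/A₁ = 16270/2475 = 6.573 MPa, compressive.

σ ≈ 6.57 MPa (compressive)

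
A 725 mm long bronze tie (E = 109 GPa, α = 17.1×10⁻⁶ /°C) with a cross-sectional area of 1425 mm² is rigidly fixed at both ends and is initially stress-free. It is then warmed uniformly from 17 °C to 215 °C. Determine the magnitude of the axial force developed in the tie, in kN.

The ends cannot move, so σ = EαΔT = 109×10³ × 17.1×10⁻⁶ × 198 = 369.1 MPa.
Axial force P = σA = 369.1 × 1425 = 525900 N = 525.9 kN, compressive.

P ≈ 526 kN (compressive)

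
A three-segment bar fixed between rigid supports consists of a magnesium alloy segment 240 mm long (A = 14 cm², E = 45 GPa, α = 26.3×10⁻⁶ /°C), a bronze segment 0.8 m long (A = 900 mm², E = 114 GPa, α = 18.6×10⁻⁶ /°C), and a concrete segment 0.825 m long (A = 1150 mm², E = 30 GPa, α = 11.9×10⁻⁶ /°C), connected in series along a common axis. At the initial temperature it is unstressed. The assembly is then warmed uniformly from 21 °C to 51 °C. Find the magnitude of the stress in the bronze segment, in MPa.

With the walls removed the bar would change length by δ_free = Σ αᵢΔT Lᵢ = 26.3×10⁻⁶×30×240 + 18.6×10⁻⁶×30×800 + 11.9×10⁻⁶×30×825 = 0.9303 mm.
The rigid supports impose zero overall length change; the single axial force P common to all segments must satisfy P Σ Lᵢ/(AᵢEᵢ) = δ_free.
Σ Lᵢ/(AᵢEᵢ) = 240/(1400×45×10³) + 800/(900×114×10³) + 825/(1150×30×10³) = 3.552×10⁻⁵ mm/N.
Hence P = δ_free / Σ(L/AE) = 0.9303/3.552×10⁻⁵ = 26.19 kN (compressive).
σ_{bronze} = P / A = 26190 / 900 = 29.1 MPa.

σ ≈ 29.1 MPa (compressive)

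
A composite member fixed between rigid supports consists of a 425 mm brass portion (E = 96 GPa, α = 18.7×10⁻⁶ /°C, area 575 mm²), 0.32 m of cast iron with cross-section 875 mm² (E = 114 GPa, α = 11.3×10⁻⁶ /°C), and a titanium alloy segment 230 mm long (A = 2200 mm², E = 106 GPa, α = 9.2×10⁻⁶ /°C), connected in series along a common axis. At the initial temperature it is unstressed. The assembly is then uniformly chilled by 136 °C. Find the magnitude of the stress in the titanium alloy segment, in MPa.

If the supports were absent, the total length change would be Σ αᵢΔT Lᵢ = 18.7×10⁻⁶×136×425 + 11.3×10⁻⁶×136×320 + 9.2×10⁻⁶×136×230 = 1.86 mm.
The walls prevent any net length change, so an axial force P (same in every segment) develops. Compatibility: P · Σ Lᵢ/(AᵢEᵢ) = δ_free.
The series flexibility is Σ Lᵢ/(AᵢEᵢ) = 425/(575×96×10³) + 320/(875×114×10³) + 230/(2200×106×10³) = 1.189×10⁻⁵ mm/N.
So P = 1.86 / 1.189×10⁻⁵ = 156.4 kN, tensile.
σ_{titanium alloy} = P / A = 156400 / 2200 = 71.1 MPa.

σ ≈ 71.1 MPa (tensile)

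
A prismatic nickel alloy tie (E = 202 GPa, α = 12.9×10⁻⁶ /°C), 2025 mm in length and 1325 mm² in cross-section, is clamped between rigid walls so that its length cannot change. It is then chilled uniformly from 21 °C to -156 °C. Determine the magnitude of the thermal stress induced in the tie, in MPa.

σ ≈ 461 MPa (tensile)

With length fixed, the mechanical strain must cancel the thermal strain αΔT = 12.9×10⁻⁶ × 177 = 2283.3×10⁻⁶.
Hence σ = E·αΔT = 202×10³ × 2283.3×10⁻⁶ = 461.2 MPa, tensile.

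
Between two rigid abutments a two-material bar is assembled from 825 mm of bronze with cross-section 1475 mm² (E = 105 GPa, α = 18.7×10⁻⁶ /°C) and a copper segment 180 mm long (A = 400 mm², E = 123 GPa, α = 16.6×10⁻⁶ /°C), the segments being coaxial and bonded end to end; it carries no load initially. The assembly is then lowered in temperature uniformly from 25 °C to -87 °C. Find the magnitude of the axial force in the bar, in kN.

P ≈ 230 kN (tensile)

If the supports were absent, the total length change would be Σ αᵢΔT Lᵢ = 18.7×10⁻⁶×112×825 + 16.6×10⁻⁶×112×180 = 2.063 mm.
The rigid supports impose zero overall length change; the single axial force P common to all segments must satisfy P Σ Lᵢ/(AᵢEᵢ) = δ_free.
The series flexibility is Σ Lᵢ/(AᵢEᵢ) = 825/(1475×105×10³) + 180/(400×123×10³) = 8.985×10⁻⁶ mm/N.
So P = 2.063 / 8.985×10⁻⁶ = 229.5 kN, tensile.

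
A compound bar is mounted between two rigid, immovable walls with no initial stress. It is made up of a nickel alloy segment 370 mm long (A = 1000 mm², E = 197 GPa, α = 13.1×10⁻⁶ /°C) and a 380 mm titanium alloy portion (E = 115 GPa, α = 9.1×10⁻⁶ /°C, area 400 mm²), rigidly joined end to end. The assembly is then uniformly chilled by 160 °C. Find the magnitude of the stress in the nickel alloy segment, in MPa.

σ ≈ 131 MPa (tensile)

If the supports were absent, the total length change would be Σ αᵢΔT Lᵢ = 13.1×10⁻⁶×160×370 + 9.1×10⁻⁶×160×380 = 1.329 mm.
Since the ends are fixed, an axial force P builds up, equal in every segment, with P · Σ Lᵢ/(AᵢEᵢ) = δ_free.
The series flexibility is Σ Lᵢ/(AᵢEᵢ) = 370/(1000×197×10³) + 380/(400×115×10³) = 1.014×10⁻⁵ mm/N.
Hence P = δ_free / Σ(L/AE) = 1.329/1.014×10⁻⁵ = 131.1 kN (tensile).
σ_{nickel alloy} = P / A = 131100 / 1000 = 131.1 MPa.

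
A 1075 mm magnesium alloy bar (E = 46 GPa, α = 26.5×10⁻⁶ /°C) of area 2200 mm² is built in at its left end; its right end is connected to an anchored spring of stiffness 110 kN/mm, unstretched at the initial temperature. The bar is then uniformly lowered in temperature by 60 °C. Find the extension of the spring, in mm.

If the spring were absent the bar would shorten by αΔT L = 26.5×10⁻⁶ × 60 × 1075 = 1.709 mm.
With a force P in the spring, the elastic change of the bar is PL/(AE) and that of the spring is P/k; compatibility requires their sum to equal δ_free.
So P = δ_free / [L/(AE) + 1/k] = 1.709 / [ 1075/(2200×46×10³) + 1/(110×10³) ].
P = 1.709 / 1.971×10⁻⁵ = 86700 N.
Spring extension = P/k = 86700/(110×10³) = 0.7882 mm.

δ ≈ 0.788 mm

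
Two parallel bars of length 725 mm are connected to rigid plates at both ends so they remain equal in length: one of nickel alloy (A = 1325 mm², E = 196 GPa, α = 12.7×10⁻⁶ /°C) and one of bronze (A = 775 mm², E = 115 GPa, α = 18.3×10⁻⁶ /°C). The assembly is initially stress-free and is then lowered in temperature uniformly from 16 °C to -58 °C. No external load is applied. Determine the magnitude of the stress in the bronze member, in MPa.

σ ≈ 35.5 MPa (tensile)

Equilibrium of a rigid end plate with no external load gives equal and opposite internal forces ±P in the two members. Since α_{bronze} > α_{nickel alloy}, cooling drives the bronze into tension and the nickel alloy into compression.
Compatibility of the two members (thermal + elastic change equal): (α₁ − α₂)ΔT = P·[1/(A₁E₁) + 1/(A₂E₂)].
|α₁ − α₂|·ΔT = 5.6×10⁻⁶ × 74 = 0.0004144.
1/(A₁E₁) + 1/(A₂E₂) = 1/(1325×196×10³) + 1/(775×115×10³) = 1.507×10⁻⁸ N⁻¹.
So P = 0.0004144 / 1.507×10⁻⁸ = 27.5 kN.
σ_{bronze} = P/A₂ = 27500/775 = 35.48 MPa, tensile.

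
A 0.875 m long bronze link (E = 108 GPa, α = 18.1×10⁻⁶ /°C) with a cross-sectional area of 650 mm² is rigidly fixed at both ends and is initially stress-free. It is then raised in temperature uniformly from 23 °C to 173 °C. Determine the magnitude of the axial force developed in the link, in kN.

Full restraint means ε = 0, so the stress is σ = EαΔT = 108×10³ × 18.1×10⁻⁶ × 150 = 293.2 MPa.
Axial force P = σA = 293.2 × 650 = 190600 N = 190.6 kN, compressive.

P ≈ 191 kN (compressive)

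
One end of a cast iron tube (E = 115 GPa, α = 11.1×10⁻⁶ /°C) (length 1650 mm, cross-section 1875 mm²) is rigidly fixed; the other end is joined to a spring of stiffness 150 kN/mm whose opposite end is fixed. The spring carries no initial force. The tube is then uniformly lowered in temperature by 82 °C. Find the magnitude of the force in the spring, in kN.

The unrestrained thermal change is αΔT L = 11.1×10⁻⁶ × 82 × 1650 = 1.502 mm.
Let P be the tensile force in the spring. The tube extends elastically by PL/(AE) and the spring stretches by P/k; together these equal δ_free.
So P = δ_free / [L/(AE) + 1/k] = 1.502 / [ 1650/(1875×115×10³) + 1/(150×10³) ].
P = 1.502 / 1.432×10⁻⁵ = 104900 N.

P ≈ 105 kN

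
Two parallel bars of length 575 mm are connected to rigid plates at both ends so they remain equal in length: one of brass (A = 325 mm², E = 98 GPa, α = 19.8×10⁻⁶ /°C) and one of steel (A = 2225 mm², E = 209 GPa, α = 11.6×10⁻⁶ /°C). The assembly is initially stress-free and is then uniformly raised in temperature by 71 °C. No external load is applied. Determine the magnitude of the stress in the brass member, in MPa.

Both members must finish at the same length. With the larger α, the brass tends to over-expand; the plates restrain it, putting the brass in compression and the steel in tension. With no external load the two internal forces are equal and opposite, magnitude P.
Equating the net (thermal + elastic) strains gives |α₁ − α₂|·ΔT = P·[1/(A₁E₁) + 1/(A₂E₂)].
|α₁ − α₂|·ΔT = 8.2×10⁻⁶ × 71 = 0.0005822.
1/(A₁E₁) + 1/(A₂E₂) = 1/(325×98×10³) + 1/(2225×209×10³) = 3.355×10⁻⁸ N⁻¹.
So P = 0.0005822 / 3.355×10⁻⁸ = 17.35 kN.
σ_{brass} = P/A₁ = 17350/325 = 53.4 MPa, compressive.

σ ≈ 53.4 MPa (compressive)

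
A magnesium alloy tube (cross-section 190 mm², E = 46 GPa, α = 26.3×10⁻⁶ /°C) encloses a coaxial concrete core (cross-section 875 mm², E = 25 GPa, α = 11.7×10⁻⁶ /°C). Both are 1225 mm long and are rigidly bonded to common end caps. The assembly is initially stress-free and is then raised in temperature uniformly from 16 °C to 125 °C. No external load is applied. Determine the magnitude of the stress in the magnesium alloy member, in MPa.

σ ≈ 52.3 MPa (compressive)

Both members must finish at the same length. With the larger α, the magnesium alloy tends to over-expand; the plates restrain it, putting the magnesium alloy in compression and the concrete in tension. With no external load the two internal forces are equal and opposite, magnitude P.
Compatibility of the two members (thermal + elastic change equal): (α₁ − α₂)ΔT = P·[1/(A₁E₁) + 1/(A₂E₂)].
|α₁ − α₂|·ΔT = 14.6×10⁻⁶ × 109 = 0.001591.
1/(A₁E₁) + 1/(A₂E₂) = 1/(190×46×10³) + 1/(875×25×10³) = 1.601×10⁻⁷ N⁻¹.
So P = 0.001591 / 1.601×10⁻⁷ = 9.938 kN.
σ_{magnesium alloy} = P/A₁ = 9938/190 = 52.31 MPa, compressive.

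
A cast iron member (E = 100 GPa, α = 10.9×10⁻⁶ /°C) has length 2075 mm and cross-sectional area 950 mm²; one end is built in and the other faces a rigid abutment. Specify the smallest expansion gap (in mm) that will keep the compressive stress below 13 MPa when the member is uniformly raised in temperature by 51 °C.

g ≈ 0.884 mm

With no wall the member would lengthen by αΔT L = 10.9×10⁻⁶ × 51 × 2075 = 1.153 mm.
A stress of 13 MPa corresponds to the wall pushing the member back by σL/E = 13×2075/(100×10³) = 0.2697 mm.
The gap must absorb the remainder: g_min = 1.153 − 0.2697 = 0.8837 mm.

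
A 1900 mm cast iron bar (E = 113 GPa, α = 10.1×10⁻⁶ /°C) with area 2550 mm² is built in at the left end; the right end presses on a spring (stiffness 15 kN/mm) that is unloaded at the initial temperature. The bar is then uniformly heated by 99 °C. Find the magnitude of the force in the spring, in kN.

P ≈ 25.9 kN

If the spring were absent the bar would lengthen by αΔT L = 10.1×10⁻⁶ × 99 × 1900 = 1.9 mm.
Let P be the compressive force at the spring. The bar shortens elastically by PL/(AE) and the spring compresses by P/k; together these equal δ_free.
P [ L/(AE) + 1/k ] = δ_free → P [ 1900/(2550×113×10³) + 1/(15×10³) ] = 1.9.
P = 1.9 / 7.326×10⁻⁵ = 25930 N.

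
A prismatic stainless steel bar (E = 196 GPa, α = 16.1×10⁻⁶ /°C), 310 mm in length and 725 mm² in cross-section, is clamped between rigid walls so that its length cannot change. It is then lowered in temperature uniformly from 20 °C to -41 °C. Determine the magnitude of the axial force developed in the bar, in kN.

Full restraint means ε = 0, so the stress is σ = EαΔT = 196×10³ × 16.1×10⁻⁶ × 61 = 192.5 MPa.
P = AEαΔT = 725 × 196×10³ × 16.1×10⁻⁶ × 61 = 139.6 kN (tensile).

P ≈ 140 kN (tensile)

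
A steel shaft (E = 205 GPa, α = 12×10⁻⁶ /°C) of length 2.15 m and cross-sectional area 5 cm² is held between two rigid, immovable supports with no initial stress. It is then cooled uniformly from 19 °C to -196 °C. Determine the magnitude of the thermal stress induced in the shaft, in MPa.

σ ≈ 529 MPa (tensile)

Because both ends are immovable the net strain is zero, and the suppressed thermal strain is αΔT = 12×10⁻⁶ × 215 = 2580×10⁻⁶.
σ = EαΔT = 205×10³ × 12×10⁻⁶ × 215 = 528.9 MPa (tensile; the shaft is trying to contract).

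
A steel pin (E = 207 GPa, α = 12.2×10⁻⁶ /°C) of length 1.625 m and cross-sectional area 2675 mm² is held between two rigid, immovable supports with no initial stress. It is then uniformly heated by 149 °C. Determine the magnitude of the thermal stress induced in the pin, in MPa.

σ ≈ 376 MPa (compressive)

With length fixed, the mechanical strain must cancel the thermal strain αΔT = 12.2×10⁻⁶ × 149 = 1817.8×10⁻⁶.
Hence σ = E·αΔT = 207×10³ × 1817.8×10⁻⁶ = 376.3 MPa, compressive.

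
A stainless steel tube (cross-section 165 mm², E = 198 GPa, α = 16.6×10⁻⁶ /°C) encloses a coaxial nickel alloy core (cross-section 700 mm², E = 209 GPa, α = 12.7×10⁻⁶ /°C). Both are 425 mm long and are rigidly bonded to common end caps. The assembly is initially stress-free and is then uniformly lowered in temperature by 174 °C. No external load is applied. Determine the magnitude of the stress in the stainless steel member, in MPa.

σ ≈ 110 MPa (tensile)

Equilibrium of a rigid end plate with no external load gives equal and opposite internal forces ±P in the two members. Since α_{stainless steel} > α_{nickel alloy}, cooling drives the stainless steel into tension and the nickel alloy into compression.
Setting the final lengths equal and cancelling L: (α₁ − α₂)ΔT = P/(A₁E₁) + P/(A₂E₂).
|α₁ − α₂|·ΔT = 3.9×10⁻⁶ × 174 = 0.0006786.
1/(A₁E₁) + 1/(A₂E₂) = 1/(165×198×10³) + 1/(700×209×10³) = 3.744×10⁻⁸ N⁻¹.
So P = 0.0006786 / 3.744×10⁻⁸ = 18.12 kN.
σ_{stainless steel} = P/A₁ = 18120/165 = 109.8 MPa, tensile.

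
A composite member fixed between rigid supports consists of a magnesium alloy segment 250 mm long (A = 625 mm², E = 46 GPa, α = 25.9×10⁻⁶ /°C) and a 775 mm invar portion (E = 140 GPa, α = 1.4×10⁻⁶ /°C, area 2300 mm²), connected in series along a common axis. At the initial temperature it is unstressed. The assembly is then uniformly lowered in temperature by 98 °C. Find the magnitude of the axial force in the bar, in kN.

P ≈ 66.7 kN (tensile)

With the walls removed the bar would change length by δ_free = Σ αᵢΔT Lᵢ = 25.9×10⁻⁶×98×250 + 1.4×10⁻⁶×98×775 = 0.7409 mm.
Since the ends are fixed, an axial force P builds up, equal in every segment, with P · Σ Lᵢ/(AᵢEᵢ) = δ_free.
Σ Lᵢ/(AᵢEᵢ) = 250/(625×46×10³) + 775/(2300×140×10³) = 1.11×10⁻⁵ mm/N.
Hence P = δ_free / Σ(L/AE) = 0.7409/1.11×10⁻⁵ = 66.73 kN (tensile).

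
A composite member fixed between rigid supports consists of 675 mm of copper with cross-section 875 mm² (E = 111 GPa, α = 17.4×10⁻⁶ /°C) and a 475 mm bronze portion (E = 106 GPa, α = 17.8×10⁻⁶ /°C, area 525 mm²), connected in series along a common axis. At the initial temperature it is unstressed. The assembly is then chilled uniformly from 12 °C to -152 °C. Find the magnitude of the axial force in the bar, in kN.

P ≈ 214 kN (tensile)

Free thermal contraction of the whole bar: Σ αᵢΔT Lᵢ = 17.4×10⁻⁶×164×675 + 17.8×10⁻⁶×164×475 = 3.313 mm.
Since the ends are fixed, an axial force P builds up, equal in every segment, with P · Σ Lᵢ/(AᵢEᵢ) = δ_free.
The series flexibility is Σ Lᵢ/(AᵢEᵢ) = 675/(875×111×10³) + 475/(525×106×10³) = 1.549×10⁻⁵ mm/N.
Hence P = δ_free / Σ(L/AE) = 3.313/1.549×10⁻⁵ = 213.9 kN (tensile).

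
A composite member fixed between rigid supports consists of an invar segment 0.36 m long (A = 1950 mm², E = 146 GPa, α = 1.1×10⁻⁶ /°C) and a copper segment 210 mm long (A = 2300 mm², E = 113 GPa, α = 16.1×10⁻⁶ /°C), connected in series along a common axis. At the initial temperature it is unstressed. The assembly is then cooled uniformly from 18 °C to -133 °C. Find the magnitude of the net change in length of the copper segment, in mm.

|ΔL| ≈ 0.288 mm

With the walls removed the bar would change length by δ_free = Σ αᵢΔT Lᵢ = 1.1×10⁻⁶×151×360 + 16.1×10⁻⁶×151×210 = 0.5703 mm.
The rigid supports impose zero overall length change; the single axial force P common to all segments must satisfy P Σ Lᵢ/(AᵢEᵢ) = δ_free.
The series flexibility is Σ Lᵢ/(AᵢEᵢ) = 360/(1950×146×10³) + 210/(2300×113×10³) = 2.072×10⁻⁶ mm/N.
Hence P = δ_free / Σ(L/AE) = 0.5703/2.072×10⁻⁶ = 275.2 kN (tensile).
For the copper segment, free thermal change = 16.1×10⁻⁶×151×210 = 0.5105 mm and elastic change from P = 275200×210/(2300×113×10³) = 0.2224 mm; these oppose, so the net change is 0.288 mm (segment shortens).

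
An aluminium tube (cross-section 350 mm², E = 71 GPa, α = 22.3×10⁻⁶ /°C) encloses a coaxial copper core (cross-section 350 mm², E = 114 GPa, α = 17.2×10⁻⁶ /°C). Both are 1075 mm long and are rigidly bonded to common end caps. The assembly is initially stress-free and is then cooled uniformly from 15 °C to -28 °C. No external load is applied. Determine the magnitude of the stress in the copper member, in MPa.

σ ≈ 9.59 MPa (compressive)

The aluminium has the larger α, so on cooling it would change length more than the copper if both were free. The rigid plates force a common final length, so the aluminium is put into tension and the copper into compression, with equal and opposite forces P (no external load).
Compatibility of the two members (thermal + elastic change equal): (α₁ − α₂)ΔT = P·[1/(A₁E₁) + 1/(A₂E₂)].
|α₁ − α₂|·ΔT = 5.1×10⁻⁶ × 43 = 0.0002193.
1/(A₁E₁) + 1/(A₂E₂) = 1/(350×71×10³) + 1/(350×114×10³) = 6.53×10⁻⁸ N⁻¹.
P = 0.0002193 / 6.53×10⁻⁸ = 3358 N = 3.358 kN.
σ_{copper} = P/A₂ = 3358/350 = 9.595 MPa, compressive.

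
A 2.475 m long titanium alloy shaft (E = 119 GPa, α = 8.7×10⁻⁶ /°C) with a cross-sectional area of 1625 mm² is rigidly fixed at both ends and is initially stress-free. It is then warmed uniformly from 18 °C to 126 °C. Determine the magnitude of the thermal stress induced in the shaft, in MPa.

σ ≈ 112 MPa (compressive)

The supports are rigid, so the total axial strain is zero. The restrained thermal strain is ε = αΔT = 8.7×10⁻⁶ × 108 = 939.6×10⁻⁶.
σ = EαΔT = 119×10³ × 8.7×10⁻⁶ × 108 = 111.8 MPa (compressive; the shaft is trying to expand).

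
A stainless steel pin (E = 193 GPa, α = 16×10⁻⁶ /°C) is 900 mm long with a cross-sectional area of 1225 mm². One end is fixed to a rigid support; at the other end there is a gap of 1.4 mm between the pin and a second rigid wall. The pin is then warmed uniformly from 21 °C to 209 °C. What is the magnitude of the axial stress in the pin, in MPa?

If the wall were absent the pin would grow by αΔT L = 16×10⁻⁶ × 188 × 900 = 2.707 mm.
This exceeds the 1.4 mm gap, so the wall pushes back. The portion of expansion that must be recovered elastically is δ_free − gap = 2.707 − 1.4 = 1.307 mm.
Compatibility: PL/(AE) = 1.307 mm, so σ = P/A = E × (1.307/900) = 280.3 MPa.

σ ≈ 280 MPa (compressive)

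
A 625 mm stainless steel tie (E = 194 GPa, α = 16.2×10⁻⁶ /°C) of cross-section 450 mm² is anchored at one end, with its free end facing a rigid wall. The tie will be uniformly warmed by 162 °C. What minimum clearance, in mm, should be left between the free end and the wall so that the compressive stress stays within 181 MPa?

g ≈ 1.06 mm

With no wall the tie would lengthen by αΔT L = 16.2×10⁻⁶ × 162 × 625 = 1.64 mm.
At the allowable stress the elastic shortening the wall may impose is σL/E = 181 × 625 / (194×10³) = 0.5831 mm.
The gap must absorb the remainder: g_min = 1.64 − 0.5831 = 1.057 mm.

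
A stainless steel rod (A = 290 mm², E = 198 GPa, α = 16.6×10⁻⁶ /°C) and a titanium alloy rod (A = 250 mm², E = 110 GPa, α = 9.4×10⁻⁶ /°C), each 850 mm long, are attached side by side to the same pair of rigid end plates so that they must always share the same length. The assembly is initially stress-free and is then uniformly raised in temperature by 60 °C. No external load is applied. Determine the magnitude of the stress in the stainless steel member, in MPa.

σ ≈ 27.7 MPa (compressive)

Both members must finish at the same length. With the larger α, the stainless steel tends to over-expand; the plates restrain it, putting the stainless steel in compression and the titanium alloy in tension. With no external load the two internal forces are equal and opposite, magnitude P.
Compatibility of the two members (thermal + elastic change equal): (α₁ − α₂)ΔT = P·[1/(A₁E₁) + 1/(A₂E₂)].
|α₁ − α₂|·ΔT = 7.2×10⁻⁶ × 60 = 0.000432.
1/(A₁E₁) + 1/(A₂E₂) = 1/(290×198×10³) + 1/(250×110×10³) = 5.378×10⁻⁸ N⁻¹.
P = 0.000432 / 5.378×10⁻⁸ = 8033 N = 8.033 kN.
σ_{stainless steel} = P/A₁ = 8033/290 = 27.7 MPa, compressive.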